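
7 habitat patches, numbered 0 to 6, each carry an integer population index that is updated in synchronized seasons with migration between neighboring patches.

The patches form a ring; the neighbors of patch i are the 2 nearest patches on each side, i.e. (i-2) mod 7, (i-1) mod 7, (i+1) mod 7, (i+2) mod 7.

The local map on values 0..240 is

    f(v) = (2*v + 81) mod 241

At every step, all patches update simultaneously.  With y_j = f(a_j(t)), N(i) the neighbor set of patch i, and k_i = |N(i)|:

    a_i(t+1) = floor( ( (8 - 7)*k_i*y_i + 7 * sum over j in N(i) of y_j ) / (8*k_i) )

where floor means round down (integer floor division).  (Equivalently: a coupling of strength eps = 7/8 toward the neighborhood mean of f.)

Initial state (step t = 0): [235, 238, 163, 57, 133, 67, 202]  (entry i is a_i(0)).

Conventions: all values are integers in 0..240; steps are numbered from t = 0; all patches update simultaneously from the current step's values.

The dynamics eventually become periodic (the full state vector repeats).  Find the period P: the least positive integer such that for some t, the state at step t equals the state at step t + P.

Simulating step by step:
t=0: [235, 238, 163, 57, 133, 67, 202]
t=1: [109, 104, 118, 147, 139, 108, 102]
t=2: [56, 74, 87, 81, 82, 84, 66]
t=3: [125, 120, 95, 56, 52, 91, 121]
t=4: [58, 96, 123, 93, 94, 123, 92]
t=5: [74, 76, 72, 54, 52, 70, 78]
t=6: [229, 221, 211, 212, 213, 211, 219]
t=7: [33, 35, 34, 26, 25, 33, 36]
t=8: [149, 146, 141, 143, 143, 141, 145]
t=9: [127, 129, 129, 125, 125, 129, 129]
t=10: [97, 95, 93, 95, 95, 93, 95]
t=11: [28, 30, 30, 28, 28, 30, 30]
t=12: [140, 139, 138, 139, 139, 138, 139]
t=13: [117, 118, 118, 117, 117, 118, 118]
t=14: [75, 75, 74, 75, 75, 74, 75]
t=15: [230, 230, 230, 230, 230, 230, 230]
t=16: [59, 59, 59, 59, 59, 59, 59]
t=17: [199, 199, 199, 199, 199, 199, 199]
t=18: [238, 238, 238, 238, 238, 238, 238]
t=19: [75, 75, 75, 75, 75, 75, 75]
t=20: [231, 231, 231, 231, 231, 231, 231]
t=21: [61, 61, 61, 61, 61, 61, 61]
t=22: [203, 203, 203, 203, 203, 203, 203]
t=23: [5, 5, 5, 5, 5, 5, 5]
t=24: [91, 91, 91, 91, 91, 91, 91]
t=25: [22, 22, 22, 22, 22, 22, 22]
t=26: [125, 125, 125, 125, 125, 125, 125]
t=27: [90, 90, 90, 90, 90, 90, 90]
t=28: [20, 20, 20, 20, 20, 20, 20]
t=29: [121, 121, 121, 121, 121, 121, 121]
t=30: [82, 82, 82, 82, 82, 82, 82]
t=31: [4, 4, 4, 4, 4, 4, 4]
t=32: [89, 89, 89, 89, 89, 89, 89]
t=33: [18, 18, 18, 18, 18, 18, 18]
t=34: [117, 117, 117, 117, 117, 117, 117]
t=35: [74, 74, 74, 74, 74, 74, 74]
t=36: [229, 229, 229, 229, 229, 229, 229]
t=37: [57, 57, 57, 57, 57, 57, 57]
t=38: [195, 195, 195, 195, 195, 195, 195]
t=39: [230, 230, 230, 230, 230, 230, 230]

Answer: 24
Key observation: The state at step 15, [230, 230, 230, 230, 230, 230, 230], reappears at step 39 — and no state repeats earlier — so the cycle the system enters has period 24.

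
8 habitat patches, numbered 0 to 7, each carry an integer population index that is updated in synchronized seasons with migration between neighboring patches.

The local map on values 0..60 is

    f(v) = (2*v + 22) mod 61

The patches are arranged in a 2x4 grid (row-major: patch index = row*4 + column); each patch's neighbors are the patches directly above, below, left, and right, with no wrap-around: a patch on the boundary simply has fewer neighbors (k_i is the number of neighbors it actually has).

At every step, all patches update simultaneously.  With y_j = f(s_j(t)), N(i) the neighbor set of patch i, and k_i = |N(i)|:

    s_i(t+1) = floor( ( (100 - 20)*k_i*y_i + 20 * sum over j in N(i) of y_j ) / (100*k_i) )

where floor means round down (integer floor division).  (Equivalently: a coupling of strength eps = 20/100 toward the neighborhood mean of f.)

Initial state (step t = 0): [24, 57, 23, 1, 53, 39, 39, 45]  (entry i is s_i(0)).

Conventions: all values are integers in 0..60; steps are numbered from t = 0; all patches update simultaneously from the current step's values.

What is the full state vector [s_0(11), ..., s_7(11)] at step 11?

Answer: [7, 40, 45, 31, 24, 40, 13, 50]

Derivation:
t=0: [24, 57, 23, 1, 53, 39, 39, 45]
t=1: [9, 14, 10, 25, 9, 35, 37, 47]
t=2: [41, 47, 40, 18, 39, 33, 36, 48]
t=3: [43, 51, 42, 56, 38, 30, 34, 54]
t=4: [41, 9, 38, 14, 36, 21, 28, 10]
t=5: [41, 37, 36, 47, 31, 8, 19, 40]
t=6: [40, 35, 36, 51, 26, 38, 55, 44]
t=7: [37, 32, 29, 9, 18, 33, 15, 40]
t=8: [36, 25, 23, 38, 52, 30, 47, 42]
t=9: [27, 12, 12, 34, 8, 21, 48, 45]
t=10: [20, 41, 45, 32, 32, 11, 52, 49]
t=11: [7, 40, 45, 31, 24, 40, 13, 50]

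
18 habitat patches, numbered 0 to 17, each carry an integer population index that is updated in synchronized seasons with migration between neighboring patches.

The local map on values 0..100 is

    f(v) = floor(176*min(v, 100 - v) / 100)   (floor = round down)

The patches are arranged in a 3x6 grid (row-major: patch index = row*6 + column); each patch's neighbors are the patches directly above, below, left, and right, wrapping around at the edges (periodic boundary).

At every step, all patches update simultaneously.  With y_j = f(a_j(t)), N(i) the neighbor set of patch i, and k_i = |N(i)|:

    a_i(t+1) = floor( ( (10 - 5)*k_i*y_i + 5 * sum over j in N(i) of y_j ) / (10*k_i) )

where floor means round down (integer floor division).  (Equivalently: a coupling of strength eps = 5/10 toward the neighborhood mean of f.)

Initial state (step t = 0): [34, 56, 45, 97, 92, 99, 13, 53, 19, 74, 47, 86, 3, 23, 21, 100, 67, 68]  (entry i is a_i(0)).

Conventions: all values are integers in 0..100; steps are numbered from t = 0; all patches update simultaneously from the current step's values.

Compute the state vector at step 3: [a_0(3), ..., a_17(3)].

Answer: [73, 65, 61, 74, 76, 78, 73, 60, 55, 68, 65, 73, 73, 62, 61, 72, 63, 71]

Derivation:
t=0: [34, 56, 45, 97, 92, 99, 13, 53, 19, 74, 47, 86, 3, 23, 21, 100, 67, 68]
t=1: [42, 71, 58, 19, 25, 19, 32, 62, 46, 37, 58, 32, 24, 45, 37, 18, 48, 39]
t=2: [59, 61, 65, 43, 49, 46, 57, 66, 73, 59, 67, 56, 55, 67, 65, 46, 69, 60]
t=3: [73, 65, 61, 74, 76, 78, 73, 60, 55, 68, 65, 73, 73, 62, 61, 72, 63, 71]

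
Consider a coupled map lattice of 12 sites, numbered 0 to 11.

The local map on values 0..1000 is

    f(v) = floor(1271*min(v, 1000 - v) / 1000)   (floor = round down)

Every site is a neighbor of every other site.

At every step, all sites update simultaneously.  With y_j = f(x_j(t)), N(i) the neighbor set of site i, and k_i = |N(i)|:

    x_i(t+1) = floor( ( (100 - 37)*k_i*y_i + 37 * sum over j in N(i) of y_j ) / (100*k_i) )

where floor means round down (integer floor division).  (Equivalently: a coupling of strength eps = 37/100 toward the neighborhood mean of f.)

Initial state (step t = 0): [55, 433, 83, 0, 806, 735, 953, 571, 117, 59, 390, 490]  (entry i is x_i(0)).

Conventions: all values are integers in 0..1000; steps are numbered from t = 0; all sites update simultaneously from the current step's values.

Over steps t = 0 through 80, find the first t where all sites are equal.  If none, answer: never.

Answer: 18
Key observation: Synchronization is absorbing here: once all sites are equal they stay equal, and step 18 is the first all-equal step.

Derivation:
t=0: [55, 433, 83, 0, 806, 735, 953, 571, 117, 59, 390, 490]  (not all equal)
t=1: [150, 437, 171, 109, 255, 309, 144, 434, 197, 153, 404, 480]  (not all equal)
t=2: [251, 469, 267, 220, 331, 372, 247, 467, 287, 254, 444, 502]  (not all equal)
t=3: [365, 530, 377, 341, 425, 456, 362, 528, 392, 367, 511, 552]  (not all equal)
t=4: [488, 568, 497, 470, 534, 557, 486, 569, 509, 489, 582, 551]  (not all equal)
t=5: [607, 564, 613, 593, 590, 573, 605, 563, 609, 607, 554, 577]  (not all equal)
t=6: [508, 541, 504, 519, 521, 534, 510, 542, 506, 508, 548, 531]  (not all equal)
t=7: [617, 592, 620, 609, 607, 597, 615, 591, 618, 617, 587, 600]  (not all equal)
t=8: [491, 510, 489, 497, 499, 507, 493, 511, 491, 491, 514, 504]  (not all equal)
t=9: [624, 623, 622, 628, 630, 625, 625, 622, 624, 624, 620, 627]  (not all equal)
t=10: [476, 478, 478, 473, 472, 476, 476, 478, 476, 476, 479, 475]  (not all equal)
t=11: [604, 605, 605, 602, 601, 604, 604, 605, 604, 604, 606, 603]  (not all equal)
t=12: [503, 502, 502, 504, 505, 503, 503, 502, 503, 503, 501, 503]  (not all equal)
t=13: [631, 631, 631, 630, 629, 631, 631, 631, 631, 631, 632, 631]  (not all equal)
t=14: [468, 468, 468, 469, 469, 468, 468, 468, 468, 468, 467, 468]  (not all equal)
t=15: [594, 594, 594, 595, 595, 594, 594, 594, 594, 594, 593, 594]  (not all equal)
t=16: [515, 515, 515, 514, 514, 515, 515, 515, 515, 515, 516, 515]  (not all equal)
t=17: [616, 616, 616, 616, 616, 616, 616, 616, 616, 616, 615, 616]  (not all equal)
t=18: [488, 488, 488, 488, 488, 488, 488, 488, 488, 488, 488, 488]  (all equal)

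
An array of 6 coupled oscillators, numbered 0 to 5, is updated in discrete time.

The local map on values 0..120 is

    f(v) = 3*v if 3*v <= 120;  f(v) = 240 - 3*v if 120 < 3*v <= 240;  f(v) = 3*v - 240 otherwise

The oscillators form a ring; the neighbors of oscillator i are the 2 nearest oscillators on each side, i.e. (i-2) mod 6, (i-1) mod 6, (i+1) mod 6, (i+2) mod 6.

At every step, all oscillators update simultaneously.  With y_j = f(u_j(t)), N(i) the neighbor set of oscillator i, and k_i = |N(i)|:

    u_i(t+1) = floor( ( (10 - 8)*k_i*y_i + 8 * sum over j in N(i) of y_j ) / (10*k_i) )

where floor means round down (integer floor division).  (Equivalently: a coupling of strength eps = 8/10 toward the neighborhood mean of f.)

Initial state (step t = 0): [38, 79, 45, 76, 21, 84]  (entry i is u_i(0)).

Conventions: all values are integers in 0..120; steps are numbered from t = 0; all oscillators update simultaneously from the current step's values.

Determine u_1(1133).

Answer: u_1(1133) = 12
Key observation: The state at step 9, [12, 12, 12, 12, 12, 12], reappears at step 13: the system is in a cycle of period 4 from step 9 on.  Therefore the state at step 1133 equals the state at step 9 + ((1133 - 9) mod 4) = 9, which is [12, 12, 12, 12, 12, 12].

Derivation:
t=0: [38, 79, 45, 76, 21, 84]
t=1: [59, 49, 59, 39, 61, 40]
t=2: [79, 91, 78, 90, 84, 90]
t=3: [16, 20, 16, 22, 16, 21]
t=4: [53, 57, 54, 57, 54, 57]
t=5: [75, 73, 75, 72, 75, 73]
t=6: [17, 19, 18, 19, 18, 19]
t=7: [54, 55, 54, 55, 54, 55]
t=8: [76, 76, 76, 76, 76, 76]
t=9: [12, 12, 12, 12, 12, 12]
t=10: [36, 36, 36, 36, 36, 36]
t=11: [108, 108, 108, 108, 108, 108]
t=12: [84, 84, 84, 84, 84, 84]
t=13: [12, 12, 12, 12, 12, 12]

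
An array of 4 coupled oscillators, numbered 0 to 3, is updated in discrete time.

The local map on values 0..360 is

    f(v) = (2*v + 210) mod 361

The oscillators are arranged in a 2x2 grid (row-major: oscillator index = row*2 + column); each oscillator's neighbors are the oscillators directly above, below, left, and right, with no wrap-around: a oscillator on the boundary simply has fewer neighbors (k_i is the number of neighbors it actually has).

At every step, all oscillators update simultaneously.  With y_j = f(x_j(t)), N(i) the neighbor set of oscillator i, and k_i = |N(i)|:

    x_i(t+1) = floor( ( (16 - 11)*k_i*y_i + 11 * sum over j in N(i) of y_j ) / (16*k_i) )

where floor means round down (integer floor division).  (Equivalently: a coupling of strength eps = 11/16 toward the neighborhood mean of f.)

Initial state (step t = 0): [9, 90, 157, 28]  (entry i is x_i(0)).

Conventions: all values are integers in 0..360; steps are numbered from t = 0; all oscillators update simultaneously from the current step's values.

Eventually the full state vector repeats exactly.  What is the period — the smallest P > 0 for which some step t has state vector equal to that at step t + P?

Simulating step by step:
t=0: [9, 90, 157, 28]
t=1: [137, 178, 220, 149]
t=2: [208, 156, 183, 215]
t=3: [212, 237, 254, 216]
t=4: [319, 291, 302, 321]
t=5: [95, 109, 116, 96]
t=6: [63, 48, 52, 63]
t=7: [318, 326, 329, 318]
t=8: [137, 129, 130, 137]
t=9: [112, 118, 118, 112]
t=10: [81, 76, 76, 81]
t=11: [4, 7, 7, 4]
t=12: [222, 219, 219, 222]
t=13: [288, 291, 291, 288]
t=14: [68, 65, 65, 68]
t=15: [341, 344, 344, 341]
t=16: [174, 171, 171, 174]
t=17: [192, 195, 195, 192]
t=18: [237, 234, 234, 237]
t=19: [318, 321, 321, 318]
t=20: [128, 125, 125, 128]
t=21: [100, 103, 103, 100]
t=22: [53, 50, 50, 53]
t=23: [311, 314, 314, 311]
t=24: [114, 111, 111, 114]
t=25: [72, 75, 75, 72]
t=26: [358, 355, 355, 358]
t=27: [199, 202, 202, 199]
t=28: [251, 248, 248, 251]
t=29: [346, 349, 349, 346]
t=30: [184, 181, 181, 184]
t=31: [212, 215, 215, 212]
t=32: [277, 274, 274, 277]
t=33: [37, 40, 40, 37]
t=34: [288, 285, 285, 288]
t=35: [59, 62, 62, 59]
t=36: [332, 329, 329, 332]
t=37: [147, 150, 150, 147]
t=38: [147, 144, 144, 147]
t=39: [138, 141, 141, 138]
t=40: [129, 126, 126, 129]
t=41: [102, 105, 105, 102]
t=42: [57, 54, 54, 57]
t=43: [319, 322, 322, 319]
t=44: [130, 127, 127, 130]
t=45: [104, 107, 107, 104]
t=46: [61, 58, 58, 61]
t=47: [327, 330, 330, 327]
t=48: [146, 143, 143, 146]
t=49: [136, 139, 139, 136]
t=50: [125, 122, 122, 125]
t=51: [94, 97, 97, 94]
t=52: [41, 38, 38, 41]
t=53: [287, 290, 290, 287]
t=54: [66, 63, 63, 66]
t=55: [337, 340, 340, 337]
t=56: [166, 163, 163, 166]
t=57: [176, 179, 179, 176]
t=58: [205, 202, 202, 205]
t=59: [254, 257, 257, 254]
t=60: [112, 246, 246, 112]
t=61: [257, 156, 156, 257]
t=62: [111, 51, 51, 111]
t=63: [236, 146, 146, 236]
t=64: [197, 264, 264, 197]
t=65: [86, 172, 172, 86]
t=66: [139, 74, 74, 139]
t=67: [285, 199, 199, 285]
t=68: [187, 117, 117, 187]
t=69: [126, 179, 179, 126]
t=70: [173, 134, 134, 173]
t=71: [141, 170, 170, 141]
t=72: [170, 149, 149, 170]
t=73: [160, 175, 175, 160]
t=74: [189, 178, 178, 189]
t=75: [211, 220, 220, 211]
t=76: [283, 276, 276, 283]
t=77: [44, 49, 49, 44]
t=78: [304, 301, 301, 304]
t=79: [91, 94, 94, 91]
t=80: [35, 32, 32, 35]
t=81: [275, 278, 278, 275]
t=82: [42, 39, 39, 42]
t=83: [289, 292, 292, 289]
t=84: [70, 67, 67, 70]
t=85: [345, 348, 348, 345]
t=86: [182, 179, 179, 182]
t=87: [208, 211, 211, 208]
t=88: [269, 266, 266, 269]
t=89: [21, 24, 24, 21]
t=90: [256, 253, 253, 256]
t=91: [244, 110, 110, 244]
t=92: [152, 253, 253, 152]
t=93: [291, 216, 216, 291]
t=94: [215, 135, 135, 215]
t=95: [169, 229, 229, 169]
t=96: [269, 224, 224, 269]
t=97: [212, 110, 110, 212]
t=98: [132, 209, 209, 132]
t=99: [218, 161, 161, 218]
t=100: [206, 249, 249, 206]
t=101: [320, 287, 287, 320]
t=102: [82, 107, 107, 82]
t=103: [47, 28, 28, 47]
t=104: [277, 292, 292, 277]
t=105: [62, 51, 51, 62]
t=106: [318, 327, 327, 318]
t=107: [136, 129, 129, 136]
t=108: [111, 116, 116, 111]
t=109: [77, 74, 74, 77]
t=110: [247, 113, 113, 247]
t=111: [158, 259, 259, 158]
t=112: [55, 115, 115, 55]
t=113: [154, 244, 244, 154]
t=114: [280, 213, 213, 280]
t=115: [204, 118, 118, 204]
t=116: [138, 203, 203, 138]
t=117: [214, 165, 165, 214]
t=118: [209, 246, 246, 209]
t=119: [317, 290, 290, 317]
t=120: [84, 105, 105, 84]
t=121: [45, 30, 30, 45]
t=122: [279, 290, 290, 279]
t=123: [61, 52, 52, 61]
t=124: [319, 326, 326, 319]
t=125: [135, 130, 130, 135]
t=126: [112, 115, 115, 112]
t=127: [77, 74, 74, 77]

Answer: 18
Key observation: The state at step 109, [77, 74, 74, 77], reappears at step 127 — and no state repeats earlier — so the cycle the system enters has period 18.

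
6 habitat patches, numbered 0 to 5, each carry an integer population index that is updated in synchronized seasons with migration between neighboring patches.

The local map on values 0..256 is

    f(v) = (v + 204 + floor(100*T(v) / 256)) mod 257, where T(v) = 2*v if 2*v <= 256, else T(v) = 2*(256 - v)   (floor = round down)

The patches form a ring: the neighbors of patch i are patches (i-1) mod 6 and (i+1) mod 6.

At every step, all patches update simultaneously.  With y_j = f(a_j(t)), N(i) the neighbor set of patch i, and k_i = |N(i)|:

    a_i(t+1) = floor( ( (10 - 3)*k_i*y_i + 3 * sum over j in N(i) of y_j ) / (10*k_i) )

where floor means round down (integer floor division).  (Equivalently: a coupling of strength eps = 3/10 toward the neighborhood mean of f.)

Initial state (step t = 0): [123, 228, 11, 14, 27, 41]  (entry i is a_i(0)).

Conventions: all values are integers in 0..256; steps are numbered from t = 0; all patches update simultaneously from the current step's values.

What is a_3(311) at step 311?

Simulating step by step:
t=0: [123, 228, 11, 14, 27, 41]
t=1: [148, 195, 219, 230, 213, 76]
t=2: [165, 188, 193, 195, 176, 113]
t=3: [178, 187, 188, 188, 180, 158]
t=4: [184, 186, 187, 187, 185, 182]
t=5: [186, 187, 187, 187, 186, 186]
t=6: [187, 187, 187, 187, 187, 187]
t=7: [187, 187, 187, 187, 187, 187]

Answer: a_3(311) = 187
Key observation: The state at step 6, [187, 187, 187, 187, 187, 187], reappears at step 7: the system is in a cycle of period 1 from step 6 on.  Therefore the state at step 311 equals the state at step 6 + ((311 - 6) mod 1) = 6, which is [187, 187, 187, 187, 187, 187].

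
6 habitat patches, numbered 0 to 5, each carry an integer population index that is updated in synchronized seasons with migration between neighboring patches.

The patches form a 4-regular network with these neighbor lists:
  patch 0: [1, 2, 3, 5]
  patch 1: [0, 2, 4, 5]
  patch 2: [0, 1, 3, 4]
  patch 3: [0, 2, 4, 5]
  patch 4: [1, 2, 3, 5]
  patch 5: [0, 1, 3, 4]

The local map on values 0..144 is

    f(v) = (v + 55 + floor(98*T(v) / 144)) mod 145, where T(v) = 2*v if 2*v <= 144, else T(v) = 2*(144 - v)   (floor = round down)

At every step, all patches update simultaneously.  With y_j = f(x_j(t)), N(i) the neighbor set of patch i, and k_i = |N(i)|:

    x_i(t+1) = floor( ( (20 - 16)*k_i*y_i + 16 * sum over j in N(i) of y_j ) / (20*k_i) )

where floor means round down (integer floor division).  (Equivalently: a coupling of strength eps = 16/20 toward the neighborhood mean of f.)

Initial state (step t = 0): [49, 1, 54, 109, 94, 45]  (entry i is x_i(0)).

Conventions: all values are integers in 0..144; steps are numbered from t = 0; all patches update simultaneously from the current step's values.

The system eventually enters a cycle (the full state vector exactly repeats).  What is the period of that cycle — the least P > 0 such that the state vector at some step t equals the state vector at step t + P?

Answer: 2
Key observation: The state at step 6, [77, 77, 77, 77, 77, 77], reappears at step 8 — and no state repeats earlier — so the cycle the system enters has period 2.

Derivation:
t=0: [49, 1, 54, 109, 94, 45]
t=1: [40, 41, 51, 43, 49, 47]
t=2: [14, 17, 15, 18, 18, 13]
t=3: [91, 91, 93, 91, 92, 92]
t=4: [72, 72, 72, 72, 72, 72]
t=5: [80, 80, 80, 80, 80, 80]
t=6: [77, 77, 77, 77, 77, 77]
t=7: [78, 78, 78, 78, 78, 78]
t=8: [77, 77, 77, 77, 77, 77]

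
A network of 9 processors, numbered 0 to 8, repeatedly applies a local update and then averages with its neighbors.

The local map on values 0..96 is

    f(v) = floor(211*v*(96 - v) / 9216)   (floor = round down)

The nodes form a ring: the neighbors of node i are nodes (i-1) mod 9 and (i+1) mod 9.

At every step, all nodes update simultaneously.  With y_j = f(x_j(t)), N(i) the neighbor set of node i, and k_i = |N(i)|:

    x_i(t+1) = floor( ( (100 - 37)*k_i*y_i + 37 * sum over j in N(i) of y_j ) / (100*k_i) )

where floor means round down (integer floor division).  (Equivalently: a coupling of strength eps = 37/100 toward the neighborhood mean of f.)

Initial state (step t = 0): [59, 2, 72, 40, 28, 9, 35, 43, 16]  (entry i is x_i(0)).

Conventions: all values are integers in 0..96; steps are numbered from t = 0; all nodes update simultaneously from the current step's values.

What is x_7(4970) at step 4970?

Answer: x_7(4970) = 52
Key observation: The state at step 4, [52, 52, 52, 52, 52, 52, 52, 52, 52], reappears at step 5: the system is in a cycle of period 1 from step 4 on.  Therefore the state at step 4970 equals the state at step 4 + ((4970 - 4) mod 1) = 4, which is [52, 52, 52, 52, 52, 52, 52, 52, 52].

Derivation:
t=0: [59, 2, 72, 40, 28, 9, 35, 43, 16]
t=1: [36, 18, 34, 47, 39, 27, 43, 47, 36]
t=2: [45, 38, 45, 50, 48, 45, 50, 51, 49]
t=3: [51, 50, 51, 52, 52, 52, 52, 52, 52]
t=4: [52, 52, 52, 52, 52, 52, 52, 52, 52]
t=5: [52, 52, 52, 52, 52, 52, 52, 52, 52]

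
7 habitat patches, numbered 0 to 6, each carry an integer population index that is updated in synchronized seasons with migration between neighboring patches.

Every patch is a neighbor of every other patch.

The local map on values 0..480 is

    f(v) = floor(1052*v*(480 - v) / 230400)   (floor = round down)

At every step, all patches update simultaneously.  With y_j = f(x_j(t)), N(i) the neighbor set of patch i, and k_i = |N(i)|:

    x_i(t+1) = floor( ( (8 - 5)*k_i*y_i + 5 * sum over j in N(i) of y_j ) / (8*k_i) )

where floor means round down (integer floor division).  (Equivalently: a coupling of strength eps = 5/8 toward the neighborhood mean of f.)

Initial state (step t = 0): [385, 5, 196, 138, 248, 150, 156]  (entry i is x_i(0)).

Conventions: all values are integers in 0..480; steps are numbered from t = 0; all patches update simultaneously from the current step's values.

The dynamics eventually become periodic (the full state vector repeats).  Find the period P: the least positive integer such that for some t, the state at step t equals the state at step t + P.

Simulating step by step:
t=0: [385, 5, 196, 138, 248, 150, 156]
t=1: [187, 144, 210, 200, 213, 203, 204]
t=2: [250, 242, 252, 251, 252, 252, 252]
t=3: [262, 262, 262, 262, 262, 262, 262]
t=4: [260, 260, 260, 260, 260, 260, 260]
t=5: [261, 261, 261, 261, 261, 261, 261]
t=6: [260, 260, 260, 260, 260, 260, 260]

Answer: 2
Key observation: The state at step 4, [260, 260, 260, 260, 260, 260, 260], reappears at step 6 — and no state repeats earlier — so the cycle the system enters has period 2.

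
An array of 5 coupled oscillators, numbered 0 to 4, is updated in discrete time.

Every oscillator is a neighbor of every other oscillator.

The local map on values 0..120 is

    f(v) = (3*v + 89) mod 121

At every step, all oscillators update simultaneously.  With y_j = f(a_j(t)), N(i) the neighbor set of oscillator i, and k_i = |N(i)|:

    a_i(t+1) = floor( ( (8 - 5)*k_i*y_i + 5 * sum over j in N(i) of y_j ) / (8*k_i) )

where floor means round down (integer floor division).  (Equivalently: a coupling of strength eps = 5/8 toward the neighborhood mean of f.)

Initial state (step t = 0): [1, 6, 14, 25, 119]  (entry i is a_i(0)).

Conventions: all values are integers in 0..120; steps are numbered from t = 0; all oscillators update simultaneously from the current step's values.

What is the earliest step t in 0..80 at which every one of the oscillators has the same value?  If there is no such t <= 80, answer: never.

Answer: never
Key observation: The state at step 15 reappears at step 20 — the system is in a cycle of period 5 from step 15 on.  No step 0..20 is synchronized, and the cycle repeats forever, so no step up to 80 (or ever) has all oscillators equal.

Derivation:
t=0: [1, 6, 14, 25, 119]  (not all equal)
t=1: [72, 75, 54, 61, 70]  (not all equal)
t=2: [49, 51, 38, 42, 48]  (not all equal)
t=3: [88, 62, 80, 83, 87]  (not all equal)
t=4: [92, 75, 87, 88, 91]  (not all equal)
t=5: [64, 80, 88, 88, 90]  (not all equal)
t=6: [81, 91, 96, 96, 98]  (not all equal)
t=7: [60, 66, 43, 43, 44]  (not all equal)
t=8: [63, 67, 78, 78, 79]  (not all equal)
t=9: [59, 62, 69, 69, 69]  (not all equal)
t=10: [39, 41, 46, 46, 46]  (not all equal)
t=11: [95, 97, 100, 100, 100]  (not all equal)
t=12: [18, 20, 22, 22, 22]  (not all equal)
t=13: [28, 29, 31, 31, 31]  (not all equal)
t=14: [56, 57, 58, 58, 58]  (not all equal)
t=15: [18, 18, 19, 19, 19]  (not all equal)
t=16: [23, 23, 24, 24, 24]  (not all equal)
t=17: [38, 38, 39, 39, 39]  (not all equal)
t=18: [83, 83, 84, 84, 84]  (not all equal)
t=19: [97, 97, 98, 98, 98]  (not all equal)
t=20: [18, 18, 19, 19, 19]  (not all equal)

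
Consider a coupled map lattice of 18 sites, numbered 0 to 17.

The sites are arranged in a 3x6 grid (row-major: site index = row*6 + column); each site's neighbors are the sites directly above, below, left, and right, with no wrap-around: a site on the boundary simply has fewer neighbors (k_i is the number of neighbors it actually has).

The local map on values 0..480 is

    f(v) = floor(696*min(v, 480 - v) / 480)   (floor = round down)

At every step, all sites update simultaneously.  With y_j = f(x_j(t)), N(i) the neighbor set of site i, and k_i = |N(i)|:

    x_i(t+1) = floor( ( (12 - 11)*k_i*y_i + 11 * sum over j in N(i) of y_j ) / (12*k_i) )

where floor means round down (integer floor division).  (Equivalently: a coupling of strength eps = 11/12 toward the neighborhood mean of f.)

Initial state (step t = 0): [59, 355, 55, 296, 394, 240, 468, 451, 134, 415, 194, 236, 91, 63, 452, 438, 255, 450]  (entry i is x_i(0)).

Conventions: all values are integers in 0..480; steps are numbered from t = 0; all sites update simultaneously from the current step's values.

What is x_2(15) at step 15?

Simulating step by step:
t=0: [59, 355, 55, 296, 394, 240, 468, 451, 134, 415, 194, 236, 91, 63, 452, 438, 255, 450]
t=1: [97, 78, 202, 112, 283, 242, 80, 114, 74, 191, 226, 233, 60, 72, 108, 145, 144, 309]
t=2: [116, 191, 141, 274, 278, 313, 129, 114, 212, 207, 280, 308, 108, 133, 141, 213, 256, 270]
t=3: [226, 187, 286, 268, 277, 268, 165, 234, 225, 300, 291, 276, 186, 176, 263, 278, 302, 287]
t=4: [261, 311, 299, 281, 295, 295, 305, 278, 301, 296, 276, 287, 248, 302, 292, 278, 279, 276]
t=5: [254, 286, 263, 267, 282, 273, 309, 256, 271, 282, 277, 285, 262, 296, 269, 277, 293, 285]
t=6: [269, 318, 298, 297, 299, 285, 316, 278, 307, 298, 282, 291, 261, 310, 289, 288, 288, 276]
t=7: [241, 282, 250, 262, 276, 269, 299, 245, 271, 269, 270, 286, 247, 290, 259, 272, 285, 277]
t=8: [280, 335, 304, 311, 307, 289, 334, 286, 322, 305, 291, 299, 274, 327, 295, 302, 298, 282]
t=9: [217, 269, 230, 252, 263, 257, 283, 223, 261, 251, 258, 277, 222, 277, 238, 261, 272, 264]
t=10: [296, 321, 318, 326, 323, 305, 316, 302, 331, 322, 311, 316, 292, 326, 312, 325, 315, 298]
t=11: [236, 250, 223, 229, 239, 233, 262, 229, 238, 227, 234, 252, 233, 254, 222, 235, 243, 240]
t=12: [325, 332, 335, 332, 336, 337, 335, 330, 327, 338, 337, 340, 322, 329, 335, 331, 342, 337]
t=13: [213, 216, 215, 208, 209, 205, 222, 215, 211, 213, 204, 206, 215, 218, 217, 205, 209, 201]
t=14: [316, 310, 306, 306, 298, 300, 310, 313, 310, 300, 302, 294, 317, 312, 306, 307, 295, 299]
t=15: [245, 243, 248, 258, 257, 265, 238, 244, 251, 252, 264, 261, 243, 243, 246, 259, 257, 267]

Answer: x_2(15) = 248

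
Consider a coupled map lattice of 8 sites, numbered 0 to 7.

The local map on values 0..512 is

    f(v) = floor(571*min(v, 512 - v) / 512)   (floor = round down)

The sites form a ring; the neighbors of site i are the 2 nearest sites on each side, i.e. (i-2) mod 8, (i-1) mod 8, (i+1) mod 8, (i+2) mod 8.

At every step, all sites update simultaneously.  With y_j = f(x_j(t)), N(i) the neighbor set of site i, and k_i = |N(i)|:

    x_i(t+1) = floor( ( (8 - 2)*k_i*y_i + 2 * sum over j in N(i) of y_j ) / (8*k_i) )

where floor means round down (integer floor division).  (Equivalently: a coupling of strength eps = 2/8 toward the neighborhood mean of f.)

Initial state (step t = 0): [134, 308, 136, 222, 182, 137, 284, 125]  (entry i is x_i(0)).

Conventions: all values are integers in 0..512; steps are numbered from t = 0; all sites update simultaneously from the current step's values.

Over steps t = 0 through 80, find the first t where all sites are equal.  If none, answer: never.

Answer: never
Key observation: The state at step 9 reappears at step 11 — the system is in a cycle of period 2 from step 9 on.  No step 0..11 is synchronized, and the cycle repeats forever, so no step up to 80 (or ever) has all sites equal.

Derivation:
t=0: [134, 308, 136, 222, 182, 137, 284, 125]  (not all equal)
t=1: [159, 213, 164, 231, 201, 166, 230, 153]  (not all equal)
t=2: [185, 226, 192, 244, 223, 195, 239, 180]  (not all equal)
t=3: [212, 244, 221, 262, 246, 224, 253, 208]  (not all equal)
t=4: [241, 265, 250, 273, 271, 253, 273, 238]  (not all equal)
t=5: [268, 273, 275, 268, 269, 278, 267, 266]  (not all equal)
t=6: [271, 267, 265, 270, 270, 263, 272, 272]  (not all equal)
t=7: [268, 272, 273, 270, 269, 274, 267, 268]  (not all equal)
t=8: [271, 267, 266, 268, 270, 266, 272, 271]  (not all equal)
t=9: [268, 272, 273, 272, 269, 272, 267, 268]  (not all equal)
t=10: [271, 267, 266, 267, 270, 267, 272, 271]  (not all equal)
t=11: [268, 272, 273, 272, 269, 272, 267, 268]  (not all equal)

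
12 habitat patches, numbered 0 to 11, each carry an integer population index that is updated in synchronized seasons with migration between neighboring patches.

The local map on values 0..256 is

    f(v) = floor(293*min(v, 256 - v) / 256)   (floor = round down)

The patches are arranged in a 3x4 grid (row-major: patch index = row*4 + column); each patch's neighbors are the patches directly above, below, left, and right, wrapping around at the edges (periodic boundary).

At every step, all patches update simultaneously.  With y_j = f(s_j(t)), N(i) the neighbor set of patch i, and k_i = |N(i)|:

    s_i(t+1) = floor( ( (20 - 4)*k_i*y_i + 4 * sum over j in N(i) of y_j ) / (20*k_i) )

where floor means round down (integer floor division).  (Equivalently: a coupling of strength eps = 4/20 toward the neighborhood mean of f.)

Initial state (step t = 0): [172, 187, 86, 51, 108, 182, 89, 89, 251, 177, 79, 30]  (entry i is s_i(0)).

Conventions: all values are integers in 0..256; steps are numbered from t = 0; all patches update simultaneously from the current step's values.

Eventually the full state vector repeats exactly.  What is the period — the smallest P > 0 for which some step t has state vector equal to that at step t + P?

Simulating step by step:
t=0: [172, 187, 86, 51, 108, 182, 89, 89, 251, 177, 79, 30]
t=1: [90, 80, 94, 62, 112, 86, 99, 96, 21, 84, 88, 39]
t=2: [98, 93, 104, 74, 119, 99, 111, 104, 37, 92, 98, 50]
t=3: [108, 107, 116, 87, 128, 114, 124, 115, 54, 102, 110, 63]
t=4: [119, 122, 129, 102, 139, 130, 138, 127, 71, 114, 123, 78]
t=5: [132, 138, 142, 118, 131, 142, 136, 139, 89, 129, 136, 95]
t=6: [138, 135, 131, 133, 139, 132, 136, 132, 107, 141, 135, 111]
t=7: [134, 137, 142, 139, 133, 139, 137, 139, 123, 131, 137, 128]
t=8: [138, 136, 131, 133, 139, 134, 135, 134, 140, 141, 136, 143]
t=9: [135, 137, 142, 139, 133, 138, 138, 138, 132, 132, 136, 130]
t=10: [137, 136, 131, 133, 139, 135, 134, 135, 140, 140, 137, 142]
t=11: [135, 137, 142, 139, 133, 137, 138, 137, 132, 132, 136, 131]
t=12: [137, 136, 131, 133, 139, 136, 134, 136, 140, 140, 137, 141]
t=13: [135, 137, 142, 139, 133, 136, 138, 136, 132, 132, 136, 132]
t=14: [137, 136, 131, 133, 139, 137, 135, 137, 140, 140, 136, 140]
t=15: [135, 136, 142, 139, 133, 135, 138, 135, 132, 132, 136, 132]
t=16: [137, 136, 131, 133, 139, 138, 135, 137, 140, 140, 136, 140]
t=17: [135, 136, 142, 139, 133, 135, 137, 135, 132, 132, 136, 132]
t=18: [137, 136, 131, 133, 139, 138, 135, 137, 140, 140, 137, 140]
t=19: [135, 136, 141, 139, 133, 135, 137, 135, 132, 132, 136, 132]
t=20: [137, 137, 131, 133, 139, 138, 136, 137, 140, 140, 137, 140]
t=21: [135, 136, 141, 139, 133, 134, 137, 135, 132, 132, 136, 132]
t=22: [137, 137, 131, 133, 139, 138, 136, 137, 140, 140, 137, 140]

Answer: 2
Key observation: The state at step 20, [137, 137, 131, 133, 139, 138, 136, 137, 140, 140, 137, 140], reappears at step 22 — and no state repeats earlier — so the cycle the system enters has period 2.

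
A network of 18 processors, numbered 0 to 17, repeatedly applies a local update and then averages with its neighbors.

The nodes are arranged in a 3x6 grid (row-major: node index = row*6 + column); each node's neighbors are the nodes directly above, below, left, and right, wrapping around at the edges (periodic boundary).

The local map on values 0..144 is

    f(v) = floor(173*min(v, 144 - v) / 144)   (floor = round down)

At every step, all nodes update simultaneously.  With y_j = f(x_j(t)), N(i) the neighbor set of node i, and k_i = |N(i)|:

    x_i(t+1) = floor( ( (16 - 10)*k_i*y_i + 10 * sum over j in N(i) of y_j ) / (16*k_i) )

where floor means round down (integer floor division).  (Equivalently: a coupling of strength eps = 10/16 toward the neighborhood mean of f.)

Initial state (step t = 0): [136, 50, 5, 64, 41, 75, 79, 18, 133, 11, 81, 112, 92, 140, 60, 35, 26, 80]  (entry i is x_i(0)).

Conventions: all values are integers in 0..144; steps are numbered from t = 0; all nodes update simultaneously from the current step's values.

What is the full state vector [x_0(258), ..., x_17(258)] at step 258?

Answer: [82, 82, 82, 82, 82, 82, 82, 82, 82, 82, 82, 82, 82, 82, 82, 82, 82, 82]
Key observation: The state at step 14, [84, 84, 84, 84, 84, 84, 84, 84, 84, 84, 84, 84, 84, 84, 84, 84, 84, 84], reappears at step 20: the system is in a cycle of period 6 from step 14 on.  Therefore the state at step 258 equals the state at step 14 + ((258 - 14) mod 6) = 18, which is [82, 82, 82, 82, 82, 82, 82, 82, 82, 82, 82, 82, 82, 82, 82, 82, 82, 82].

Derivation:
t=0: [136, 50, 5, 64, 41, 75, 79, 18, 133, 11, 81, 112, 92, 140, 60, 35, 26, 80]
t=1: [47, 28, 36, 45, 59, 57, 49, 32, 22, 37, 48, 62, 49, 35, 37, 45, 49, 61]
t=2: [54, 40, 40, 53, 63, 68, 57, 39, 36, 46, 59, 67, 57, 42, 42, 51, 61, 67]
t=3: [65, 50, 49, 60, 72, 77, 65, 49, 47, 57, 70, 76, 66, 51, 50, 60, 72, 77]
t=4: [75, 62, 60, 71, 82, 80, 75, 61, 59, 69, 81, 80, 76, 63, 61, 71, 82, 80]
t=5: [79, 74, 74, 80, 76, 76, 79, 74, 73, 79, 75, 76, 79, 75, 74, 80, 76, 76]
t=6: [79, 82, 82, 78, 80, 80, 79, 82, 83, 79, 80, 80, 79, 82, 82, 78, 80, 80]
t=7: [77, 74, 74, 77, 76, 76, 77, 74, 74, 77, 76, 76, 77, 74, 74, 77, 76, 76]
t=8: [80, 83, 83, 80, 80, 80, 80, 83, 83, 80, 80, 80, 80, 83, 83, 80, 80, 80]
t=9: [75, 73, 73, 75, 76, 76, 75, 73, 73, 75, 76, 76, 75, 73, 73, 75, 76, 76]
t=10: [82, 84, 84, 82, 81, 81, 82, 84, 84, 82, 81, 81, 82, 84, 84, 82, 81, 81]
t=11: [73, 72, 72, 73, 74, 74, 73, 72, 72, 73, 74, 74, 73, 72, 72, 73, 74, 74]
t=12: [85, 85, 85, 85, 84, 84, 85, 85, 85, 85, 84, 84, 85, 85, 85, 85, 84, 84]
t=13: [70, 70, 70, 70, 71, 71, 70, 70, 70, 70, 71, 71, 70, 70, 70, 70, 71, 71]
t=14: [84, 84, 84, 84, 84, 84, 84, 84, 84, 84, 84, 84, 84, 84, 84, 84, 84, 84]
t=15: [72, 72, 72, 72, 72, 72, 72, 72, 72, 72, 72, 72, 72, 72, 72, 72, 72, 72]
t=16: [86, 86, 86, 86, 86, 86, 86, 86, 86, 86, 86, 86, 86, 86, 86, 86, 86, 86]
t=17: [69, 69, 69, 69, 69, 69, 69, 69, 69, 69, 69, 69, 69, 69, 69, 69, 69, 69]
t=18: [82, 82, 82, 82, 82, 82, 82, 82, 82, 82, 82, 82, 82, 82, 82, 82, 82, 82]
t=19: [74, 74, 74, 74, 74, 74, 74, 74, 74, 74, 74, 74, 74, 74, 74, 74, 74, 74]
t=20: [84, 84, 84, 84, 84, 84, 84, 84, 84, 84, 84, 84, 84, 84, 84, 84, 84, 84]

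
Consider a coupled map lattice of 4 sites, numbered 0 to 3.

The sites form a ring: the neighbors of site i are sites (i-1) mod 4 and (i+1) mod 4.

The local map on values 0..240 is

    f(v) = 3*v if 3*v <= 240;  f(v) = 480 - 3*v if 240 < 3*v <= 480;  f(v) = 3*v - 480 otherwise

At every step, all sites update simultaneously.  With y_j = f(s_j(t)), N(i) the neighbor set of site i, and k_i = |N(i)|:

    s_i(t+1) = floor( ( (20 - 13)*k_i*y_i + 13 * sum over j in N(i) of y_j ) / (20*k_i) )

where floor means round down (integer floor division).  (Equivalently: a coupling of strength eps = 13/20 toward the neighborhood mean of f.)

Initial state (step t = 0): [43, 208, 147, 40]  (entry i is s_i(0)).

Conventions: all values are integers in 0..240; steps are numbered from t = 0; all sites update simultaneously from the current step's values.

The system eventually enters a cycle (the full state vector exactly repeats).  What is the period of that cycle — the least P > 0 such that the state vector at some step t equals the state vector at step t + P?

Answer: 4
Key observation: The state at step 122, [7, 6, 6, 6], reappears at step 126 — and no state repeats earlier — so the cycle the system enters has period 4.

Derivation:
t=0: [43, 208, 147, 40]
t=1: [130, 105, 99, 96]
t=2: [147, 146, 180, 155]
t=3: [32, 46, 39, 37]
t=4: [114, 117, 121, 108]
t=5: [140, 128, 133, 137]
t=6: [74, 79, 81, 69]
t=7: [222, 232, 227, 221]
t=8: [194, 201, 200, 189]
t=9: [103, 115, 110, 102]
t=10: [160, 151, 152, 165]
t=11: [13, 17, 22, 13]
t=12: [42, 51, 52, 47]
t=13: [139, 145, 150, 141]
t=14: [55, 45, 43, 50]
t=15: [150, 142, 137, 148]
t=16: [39, 51, 53, 44]
t=17: [133, 143, 148, 135]
t=18: [69, 55, 53, 64]
t=19: [188, 176, 171, 186]
t=20: [70, 54, 52, 65]
t=21: [189, 175, 170, 187]
t=22: [71, 53, 51, 66]
t=23: [190, 174, 169, 188]
t=24: [72, 52, 50, 67]
t=25: [191, 173, 168, 189]
t=26: [73, 51, 49, 68]
t=27: [192, 172, 167, 190]
t=28: [74, 50, 48, 69]
t=29: [193, 171, 166, 191]
t=30: [75, 49, 47, 70]
t=31: [194, 170, 165, 192]
t=32: [76, 48, 46, 71]
t=33: [195, 169, 164, 193]
t=34: [77, 47, 45, 72]
t=35: [196, 168, 163, 194]
t=36: [78, 46, 44, 73]
t=37: [197, 167, 162, 195]
t=38: [79, 45, 43, 74]
t=39: [198, 166, 161, 196]
t=40: [80, 44, 42, 75]
t=41: [200, 165, 160, 197]
t=42: [82, 44, 40, 77]
t=43: [199, 161, 159, 195]
t=44: [76, 40, 36, 75]
t=45: [191, 151, 149, 187]
t=46: [67, 50, 46, 69]
t=47: [186, 162, 164, 182]
t=48: [50, 31, 27, 52]
t=49: [133, 107, 109, 129]
t=50: [110, 131, 135, 108]
t=51: [131, 103, 105, 127]
t=52: [118, 141, 145, 116]
t=53: [105, 75, 77, 101]
t=54: [188, 207, 211, 190]
t=55: [104, 126, 128, 108]
t=56: [142, 121, 117, 140]
t=57: [76, 100, 102, 80]
t=58: [216, 193, 197, 214]
t=59: [143, 125, 123, 147]
t=60: [64, 89, 85, 66]
t=61: [200, 210, 212, 204]
t=62: [133, 142, 146, 135]
t=63: [70, 58, 56, 66]
t=64: [194, 183, 179, 192]
t=65: [89, 75, 73, 85]
t=66: [220, 219, 222, 219]
t=67: [178, 180, 180, 180]
t=68: [57, 58, 60, 58]
t=69: [172, 174, 176, 174]
t=70: [39, 42, 44, 42]
t=71: [122, 125, 128, 125]
t=72: [108, 105, 101, 105]
t=73: [161, 165, 169, 165]
t=74: [10, 15, 19, 15]
t=75: [39, 44, 49, 44]
t=76: [126, 132, 137, 132]
t=77: [90, 84, 78, 84]
t=78: [221, 224, 230, 224]
t=79: [188, 194, 198, 194]
t=80: [95, 100, 106, 100]
t=81: [185, 179, 173, 179]
t=82: [63, 57, 50, 57]
t=83: [177, 170, 163, 170]
t=84: [37, 30, 22, 30]
t=85: [97, 89, 81, 89]
t=86: [204, 213, 221, 213]
t=87: [149, 158, 167, 158]
t=88: [15, 19, 11, 19]
t=89: [52, 45, 48, 45]
t=90: [142, 144, 138, 144]
t=91: [50, 55, 54, 55]
t=92: [159, 159, 163, 159]
t=93: [3, 4, 5, 4]
t=94: [10, 12, 13, 12]
t=95: [33, 35, 37, 35]
t=96: [102, 105, 107, 105]
t=97: [168, 165, 162, 165]
t=98: [18, 15, 11, 15]
t=99: [48, 44, 40, 44]
t=100: [136, 132, 127, 132]
t=101: [79, 84, 89, 84]
t=102: [231, 226, 222, 226]
t=103: [203, 198, 193, 198]
t=104: [119, 114, 108, 114]
t=105: [132, 138, 144, 138]
t=106: [72, 66, 59, 66]
t=107: [204, 197, 190, 197]
t=108: [118, 111, 103, 111]
t=109: [139, 147, 155, 147]
t=110: [47, 39, 30, 39]
t=111: [125, 116, 107, 116]
t=112: [122, 132, 141, 132]
t=113: [94, 84, 74, 84]
t=114: [217, 216, 225, 216]
t=115: [169, 177, 177, 177]
t=116: [42, 43, 51, 43]
t=117: [127, 135, 137, 135]
t=118: [83, 80, 72, 80]
t=119: [236, 229, 231, 229]
t=120: [214, 215, 209, 215]
t=121: [163, 158, 158, 158]
t=122: [7, 6, 6, 6]
t=123: [19, 18, 18, 18]
t=124: [55, 54, 54, 54]
t=125: [163, 162, 162, 162]
t=126: [7, 6, 6, 6]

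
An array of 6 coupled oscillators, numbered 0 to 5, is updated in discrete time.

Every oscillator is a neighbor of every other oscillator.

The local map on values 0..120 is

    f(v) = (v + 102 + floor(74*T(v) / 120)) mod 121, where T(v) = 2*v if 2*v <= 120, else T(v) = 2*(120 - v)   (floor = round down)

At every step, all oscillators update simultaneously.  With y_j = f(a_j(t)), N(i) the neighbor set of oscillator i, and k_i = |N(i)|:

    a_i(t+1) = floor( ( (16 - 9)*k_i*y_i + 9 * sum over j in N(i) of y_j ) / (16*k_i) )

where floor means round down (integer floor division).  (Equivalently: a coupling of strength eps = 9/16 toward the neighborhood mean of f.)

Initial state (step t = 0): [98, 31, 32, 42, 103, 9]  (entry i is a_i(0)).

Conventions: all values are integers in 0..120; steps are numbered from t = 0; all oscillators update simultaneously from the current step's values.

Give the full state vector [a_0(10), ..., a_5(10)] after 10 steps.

Simulating step by step:
t=0: [98, 31, 32, 42, 103, 9]
t=1: [77, 59, 60, 67, 77, 43]
t=2: [107, 108, 109, 108, 107, 96]
t=3: [103, 103, 103, 103, 103, 104]
t=4: [104, 104, 104, 104, 104, 104]
t=5: [104, 104, 104, 104, 104, 104]
t=6: [104, 104, 104, 104, 104, 104]
t=7: [104, 104, 104, 104, 104, 104]
t=8: [104, 104, 104, 104, 104, 104]
t=9: [104, 104, 104, 104, 104, 104]
t=10: [104, 104, 104, 104, 104, 104]

Answer: [104, 104, 104, 104, 104, 104]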